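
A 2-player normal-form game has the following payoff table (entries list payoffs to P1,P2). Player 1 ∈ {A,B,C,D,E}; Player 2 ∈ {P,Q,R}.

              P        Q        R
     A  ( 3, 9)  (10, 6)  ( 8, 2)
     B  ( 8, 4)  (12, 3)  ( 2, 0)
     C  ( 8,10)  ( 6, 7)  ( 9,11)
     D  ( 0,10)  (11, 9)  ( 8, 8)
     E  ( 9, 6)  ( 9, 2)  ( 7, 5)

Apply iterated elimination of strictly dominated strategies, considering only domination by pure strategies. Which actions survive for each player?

Survivors P1:{C,E} P2:{P,R}

P2 drop Q (P beats it: A:9>6 B:4>3 C:10>7 D:10>9 E:6>2)
P1 drop A (C beats it: P:8>3 R:9>8)
P1 drop B (E beats it: P:9>8 R:7>2)
P1 drop D (C beats it: P:8>0 R:9>8)
P1→{C,E} P2→{P,R}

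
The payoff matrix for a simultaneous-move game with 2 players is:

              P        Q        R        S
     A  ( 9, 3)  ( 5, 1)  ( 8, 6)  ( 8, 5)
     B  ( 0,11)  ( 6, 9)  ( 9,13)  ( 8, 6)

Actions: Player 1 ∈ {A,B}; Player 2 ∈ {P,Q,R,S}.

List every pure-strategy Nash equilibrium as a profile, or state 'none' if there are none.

PSNE = {(B,R)}

(A,P): not NE [P2→R gives 6>3]
(A,Q): not NE [P1→B gives 6>5; P2→R gives 6>1]
(A,R): not NE [P1→B gives 9>8]
(A,S): not NE [P2→R gives 6>5]
(B,P): not NE [P1→A gives 9>0; P2→R gives 13>11]
(B,Q): not NE [P2→R gives 13>9]
(B,R): NE
(B,S): not NE [P2→R gives 13>6]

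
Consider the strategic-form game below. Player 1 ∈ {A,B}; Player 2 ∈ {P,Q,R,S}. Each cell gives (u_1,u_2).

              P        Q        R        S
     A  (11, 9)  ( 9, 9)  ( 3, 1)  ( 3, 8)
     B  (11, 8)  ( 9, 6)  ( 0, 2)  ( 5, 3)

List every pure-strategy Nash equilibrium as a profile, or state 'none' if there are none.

(A,P): NE
(A,Q): NE
(A,R): not NE [P2→Q gives 9>1]
(A,S): not NE [P1→B gives 5>3; P2→Q gives 9>8]
(B,P): NE
(B,Q): not NE [P2→P gives 8>6]
(B,R): not NE [P1→A gives 3>0; P2→P gives 8>2]
(B,S): not NE [P2→P gives 8>3]

Nash profiles: (A,P), (A,Q), (B,P)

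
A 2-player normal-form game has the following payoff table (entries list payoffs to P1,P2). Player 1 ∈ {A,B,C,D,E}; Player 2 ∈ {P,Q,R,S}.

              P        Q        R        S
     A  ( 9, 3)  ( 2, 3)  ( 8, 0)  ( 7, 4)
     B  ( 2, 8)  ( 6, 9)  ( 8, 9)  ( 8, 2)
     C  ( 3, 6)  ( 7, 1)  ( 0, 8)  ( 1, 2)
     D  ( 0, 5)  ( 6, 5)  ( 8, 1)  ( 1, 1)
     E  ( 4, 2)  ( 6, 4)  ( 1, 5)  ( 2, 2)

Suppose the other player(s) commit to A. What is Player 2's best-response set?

BR_2 = {S}

u_2(P vs A) = 3
u_2(Q vs A) = 3
u_2(R vs A) = 0
u_2(S vs A) = 4
max payoff 4 at {S}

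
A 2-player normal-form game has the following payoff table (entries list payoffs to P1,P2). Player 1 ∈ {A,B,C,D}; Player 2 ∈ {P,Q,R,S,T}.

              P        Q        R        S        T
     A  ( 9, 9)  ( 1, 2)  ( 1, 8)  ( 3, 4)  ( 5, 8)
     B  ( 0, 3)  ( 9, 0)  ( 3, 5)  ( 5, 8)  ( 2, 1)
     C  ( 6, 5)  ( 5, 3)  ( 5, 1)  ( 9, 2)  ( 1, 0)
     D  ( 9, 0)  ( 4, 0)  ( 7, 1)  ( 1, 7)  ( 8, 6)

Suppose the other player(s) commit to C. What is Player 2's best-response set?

P2 best: {P}

u_2(P vs C) = 5
u_2(Q vs C) = 3
u_2(R vs C) = 1
u_2(S vs C) = 2
u_2(T vs C) = 0
max payoff 5 at {P}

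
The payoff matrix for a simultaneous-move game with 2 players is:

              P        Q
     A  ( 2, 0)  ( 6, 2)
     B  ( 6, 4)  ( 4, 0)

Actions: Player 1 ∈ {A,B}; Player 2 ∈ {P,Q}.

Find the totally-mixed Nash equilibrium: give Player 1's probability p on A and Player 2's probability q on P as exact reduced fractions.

(p,q) = (2/3, 1/3)

P1 indiff ⇒ q·2+(1-q)·6 = q·6+(1-q)·4 ⇒ q(-4) = (1-q)(-2) ⇒ q = 1/3
P2 indiff ⇒ p·0+(1-p)·4 = p·2+(1-p)·0 ⇒ p(-2) = (1-p)(-4) ⇒ p = 2/3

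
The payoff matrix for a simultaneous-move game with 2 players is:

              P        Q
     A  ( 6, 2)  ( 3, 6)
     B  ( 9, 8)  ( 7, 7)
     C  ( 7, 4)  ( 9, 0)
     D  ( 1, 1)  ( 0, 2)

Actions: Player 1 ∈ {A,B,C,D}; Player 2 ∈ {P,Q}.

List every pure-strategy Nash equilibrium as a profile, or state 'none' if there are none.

(A,P): not NE [P1→B gives 9>6; P2→Q gives 6>2]
(A,Q): not NE [P1→C gives 9>3]
(B,P): NE
(B,Q): not NE [P1→C gives 9>7; P2→P gives 8>7]
(C,P): not NE [P1→B gives 9>7]
(C,Q): not NE [P2→P gives 4>0]
(D,P): not NE [P1→B gives 9>1; P2→Q gives 2>1]
(D,Q): not NE [P1→C gives 9>0]

PSNE = {(B,P)}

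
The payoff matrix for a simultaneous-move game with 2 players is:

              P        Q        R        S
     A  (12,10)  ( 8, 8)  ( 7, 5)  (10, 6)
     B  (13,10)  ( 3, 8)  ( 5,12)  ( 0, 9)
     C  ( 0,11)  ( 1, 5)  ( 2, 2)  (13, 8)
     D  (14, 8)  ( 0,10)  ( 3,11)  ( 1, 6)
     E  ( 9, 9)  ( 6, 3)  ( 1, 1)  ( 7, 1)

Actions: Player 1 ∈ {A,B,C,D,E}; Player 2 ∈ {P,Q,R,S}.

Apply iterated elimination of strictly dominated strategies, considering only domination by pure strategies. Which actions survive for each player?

P1 drop E (A beats it: P:12>9 Q:8>6 R:7>1 S:10>7)
P2 drop S (P beats it: A:10>6 B:10>9 C:11>8 D:8>6)
P1 drop C (A beats it: P:12>0 Q:8>1 R:7>2)
P1→{A,B,D} P2→{P,Q,R}

Remaining: P1:{A,B,D} P2:{P,Q,R}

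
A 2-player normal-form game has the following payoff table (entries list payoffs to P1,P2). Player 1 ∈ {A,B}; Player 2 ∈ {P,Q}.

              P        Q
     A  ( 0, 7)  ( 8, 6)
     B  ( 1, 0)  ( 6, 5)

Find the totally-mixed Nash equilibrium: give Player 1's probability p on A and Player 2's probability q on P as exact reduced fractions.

P1 indiff ⇒ q·0+(1-q)·8 = q·1+(1-q)·6 ⇒ q(-1) = (1-q)(-2) ⇒ q = 2/3
P2 indiff ⇒ p·7+(1-p)·0 = p·6+(1-p)·5 ⇒ p(1) = (1-p)(5) ⇒ p = 5/6

P1 mixes 5/6 on A; P2 mixes 2/3 on P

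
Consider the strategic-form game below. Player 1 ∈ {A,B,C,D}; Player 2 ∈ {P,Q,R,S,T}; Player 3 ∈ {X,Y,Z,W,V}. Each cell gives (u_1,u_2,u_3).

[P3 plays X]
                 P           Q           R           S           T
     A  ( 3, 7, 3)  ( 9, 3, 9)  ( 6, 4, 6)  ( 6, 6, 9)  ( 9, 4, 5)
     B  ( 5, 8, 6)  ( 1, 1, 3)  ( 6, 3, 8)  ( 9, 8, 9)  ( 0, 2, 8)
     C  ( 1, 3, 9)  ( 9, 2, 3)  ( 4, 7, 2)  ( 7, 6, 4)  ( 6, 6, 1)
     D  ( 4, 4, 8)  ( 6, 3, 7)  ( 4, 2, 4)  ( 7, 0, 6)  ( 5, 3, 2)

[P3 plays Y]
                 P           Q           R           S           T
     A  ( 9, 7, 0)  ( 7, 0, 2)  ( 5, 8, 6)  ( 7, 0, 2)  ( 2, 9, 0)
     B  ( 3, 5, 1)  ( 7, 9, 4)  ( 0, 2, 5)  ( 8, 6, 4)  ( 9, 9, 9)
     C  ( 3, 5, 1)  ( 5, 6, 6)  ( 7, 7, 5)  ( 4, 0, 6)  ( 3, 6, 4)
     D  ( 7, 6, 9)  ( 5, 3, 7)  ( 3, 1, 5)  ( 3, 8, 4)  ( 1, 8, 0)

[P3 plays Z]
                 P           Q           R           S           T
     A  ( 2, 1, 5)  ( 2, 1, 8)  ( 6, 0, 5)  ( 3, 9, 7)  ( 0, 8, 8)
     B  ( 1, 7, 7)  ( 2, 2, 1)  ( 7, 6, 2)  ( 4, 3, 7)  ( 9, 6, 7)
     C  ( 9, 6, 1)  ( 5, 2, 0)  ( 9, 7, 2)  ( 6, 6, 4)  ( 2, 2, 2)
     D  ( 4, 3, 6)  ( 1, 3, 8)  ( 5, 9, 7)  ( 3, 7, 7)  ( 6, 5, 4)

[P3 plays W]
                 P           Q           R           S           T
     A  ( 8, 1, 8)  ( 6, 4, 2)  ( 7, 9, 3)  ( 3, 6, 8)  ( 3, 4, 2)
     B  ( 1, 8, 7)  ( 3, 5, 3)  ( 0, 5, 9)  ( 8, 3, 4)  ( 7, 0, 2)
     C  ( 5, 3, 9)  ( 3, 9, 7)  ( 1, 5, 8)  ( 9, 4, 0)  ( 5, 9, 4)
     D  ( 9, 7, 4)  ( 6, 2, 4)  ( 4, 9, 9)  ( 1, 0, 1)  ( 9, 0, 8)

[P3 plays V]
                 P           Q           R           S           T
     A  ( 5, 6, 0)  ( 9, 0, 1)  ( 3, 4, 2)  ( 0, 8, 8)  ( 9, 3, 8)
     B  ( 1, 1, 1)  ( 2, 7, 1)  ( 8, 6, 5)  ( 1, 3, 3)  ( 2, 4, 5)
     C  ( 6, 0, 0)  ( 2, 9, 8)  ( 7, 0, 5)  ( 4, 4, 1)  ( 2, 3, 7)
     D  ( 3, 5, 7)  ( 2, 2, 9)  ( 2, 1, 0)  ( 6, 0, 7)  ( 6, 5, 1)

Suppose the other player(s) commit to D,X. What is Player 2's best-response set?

u_2(P vs D,X) = 4
u_2(Q vs D,X) = 3
u_2(R vs D,X) = 2
u_2(S vs D,X) = 0
u_2(T vs D,X) = 3
max payoff 4 at {P}

BR_2 = {P}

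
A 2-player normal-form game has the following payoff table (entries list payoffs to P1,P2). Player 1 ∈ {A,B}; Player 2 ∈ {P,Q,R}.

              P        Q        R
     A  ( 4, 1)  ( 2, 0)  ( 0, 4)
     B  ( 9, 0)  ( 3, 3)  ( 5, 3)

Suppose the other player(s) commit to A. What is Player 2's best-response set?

BR_2 = {R}

u_2(P vs A) = 1
u_2(Q vs A) = 0
u_2(R vs A) = 4
max payoff 4 at {R}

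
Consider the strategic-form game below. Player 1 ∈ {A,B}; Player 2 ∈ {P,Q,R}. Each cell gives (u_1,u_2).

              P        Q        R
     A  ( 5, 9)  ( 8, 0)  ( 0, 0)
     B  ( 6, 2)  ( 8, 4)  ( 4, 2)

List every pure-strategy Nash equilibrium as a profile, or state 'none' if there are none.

(A,P): not NE [P1→B gives 6>5]
(A,Q): not NE [P2→P gives 9>0]
(A,R): not NE [P1→B gives 4>0; P2→P gives 9>0]
(B,P): not NE [P2→Q gives 4>2]
(B,Q): NE
(B,R): not NE [P2→Q gives 4>2]

NE set: (B,Q)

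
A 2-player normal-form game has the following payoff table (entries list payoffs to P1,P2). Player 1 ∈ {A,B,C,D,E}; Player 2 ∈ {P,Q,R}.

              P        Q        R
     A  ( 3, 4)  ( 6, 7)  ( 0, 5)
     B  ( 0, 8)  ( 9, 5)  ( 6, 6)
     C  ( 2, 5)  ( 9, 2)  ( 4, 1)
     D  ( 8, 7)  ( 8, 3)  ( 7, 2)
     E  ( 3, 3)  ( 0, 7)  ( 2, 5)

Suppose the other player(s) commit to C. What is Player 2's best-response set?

P2 best: {P}

u_2(P vs C) = 5
u_2(Q vs C) = 2
u_2(R vs C) = 1
max payoff 5 at {P}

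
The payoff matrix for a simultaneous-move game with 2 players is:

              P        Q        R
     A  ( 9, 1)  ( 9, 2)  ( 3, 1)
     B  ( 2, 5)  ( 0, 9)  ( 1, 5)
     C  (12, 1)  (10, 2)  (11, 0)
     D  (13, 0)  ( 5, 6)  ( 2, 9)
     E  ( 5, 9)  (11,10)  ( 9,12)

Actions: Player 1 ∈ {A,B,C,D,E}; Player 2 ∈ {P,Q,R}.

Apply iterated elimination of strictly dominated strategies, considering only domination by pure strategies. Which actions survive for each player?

Remaining: P1:{C,E} P2:{Q,R}

P1 drop A (C beats it: P:12>9 Q:10>9 R:11>3)
P1 drop B (C beats it: P:12>2 Q:10>0 R:11>1)
P2 drop P (Q beats it: C:2>1 D:6>0 E:10>9)
P1 drop D (C beats it: Q:10>5 R:11>2)
P1→{C,E} P2→{Q,R}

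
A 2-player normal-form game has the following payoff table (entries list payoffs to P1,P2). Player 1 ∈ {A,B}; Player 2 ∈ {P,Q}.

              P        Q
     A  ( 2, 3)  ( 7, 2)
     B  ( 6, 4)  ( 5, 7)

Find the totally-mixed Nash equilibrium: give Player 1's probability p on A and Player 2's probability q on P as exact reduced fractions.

P1 indiff ⇒ q·2+(1-q)·7 = q·6+(1-q)·5 ⇒ q(-4) = (1-q)(-2) ⇒ q = 1/3
P2 indiff ⇒ p·3+(1-p)·4 = p·2+(1-p)·7 ⇒ p(1) = (1-p)(3) ⇒ p = 3/4

p=3/4, q=1/3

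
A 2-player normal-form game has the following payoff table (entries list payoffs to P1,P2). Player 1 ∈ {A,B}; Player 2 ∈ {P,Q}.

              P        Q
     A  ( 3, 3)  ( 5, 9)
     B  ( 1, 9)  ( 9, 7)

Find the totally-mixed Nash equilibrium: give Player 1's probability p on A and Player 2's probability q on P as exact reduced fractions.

P1 indiff ⇒ q·3+(1-q)·5 = q·1+(1-q)·9 ⇒ q(2) = (1-q)(4) ⇒ q = 2/3
P2 indiff ⇒ p·3+(1-p)·9 = p·9+(1-p)·7 ⇒ p(-6) = (1-p)(-2) ⇒ p = 1/4

(p,q) = (1/4, 2/3)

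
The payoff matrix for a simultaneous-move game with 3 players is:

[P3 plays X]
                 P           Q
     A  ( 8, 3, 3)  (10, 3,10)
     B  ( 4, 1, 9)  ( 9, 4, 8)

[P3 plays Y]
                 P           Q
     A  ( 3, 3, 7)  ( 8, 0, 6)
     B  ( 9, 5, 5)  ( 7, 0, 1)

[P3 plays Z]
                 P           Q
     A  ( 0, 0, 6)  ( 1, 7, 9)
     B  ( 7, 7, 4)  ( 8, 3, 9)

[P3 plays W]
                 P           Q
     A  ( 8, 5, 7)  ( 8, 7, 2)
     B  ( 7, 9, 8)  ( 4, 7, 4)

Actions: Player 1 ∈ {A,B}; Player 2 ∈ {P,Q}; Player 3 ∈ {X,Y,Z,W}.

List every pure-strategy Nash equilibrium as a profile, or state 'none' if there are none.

(A,P,X): not NE [P3→W gives 7>3]
(A,P,Y): not NE [P1→B gives 9>3]
(A,P,Z): not NE [P1→B gives 7>0; P2→Q gives 7>0; P3→W gives 7>6]
(A,P,W): not NE [P2→Q gives 7>5]
(A,Q,X): NE
(A,Q,Y): not NE [P2→P gives 3>0; P3→X gives 10>6]
(A,Q,Z): not NE [P1→B gives 8>1; P3→X gives 10>9]
(A,Q,W): not NE [P3→X gives 10>2]
(B,P,X): not NE [P1→A gives 8>4; P2→Q gives 4>1]
(B,P,Y): not NE [P3→X gives 9>5]
(B,P,Z): not NE [P3→X gives 9>4]
(B,P,W): not NE [P1→A gives 8>7; P3→X gives 9>8]
(B,Q,X): not NE [P1→A gives 10>9; P3→Z gives 9>8]
(B,Q,Y): not NE [P1→A gives 8>7; P2→P gives 5>0; P3→Z gives 9>1]
(B,Q,Z): not NE [P2→P gives 7>3]
(B,Q,W): not NE [P1→A gives 8>4; P2→P gives 9>7; P3→Z gives 9>4]

Nash profiles: (A,Q,X)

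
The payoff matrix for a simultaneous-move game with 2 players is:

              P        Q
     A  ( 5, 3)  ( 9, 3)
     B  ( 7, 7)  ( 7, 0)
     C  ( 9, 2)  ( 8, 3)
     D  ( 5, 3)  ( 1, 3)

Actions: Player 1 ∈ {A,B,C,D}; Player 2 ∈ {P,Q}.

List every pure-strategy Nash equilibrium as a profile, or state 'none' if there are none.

(A,P): not NE [P1→C gives 9>5]
(A,Q): NE
(B,P): not NE [P1→C gives 9>7]
(B,Q): not NE [P1→A gives 9>7; P2→P gives 7>0]
(C,P): not NE [P2→Q gives 3>2]
(C,Q): not NE [P1→A gives 9>8]
(D,P): not NE [P1→C gives 9>5]
(D,Q): not NE [P1→A gives 9>1]

Nash profiles: (A,Q)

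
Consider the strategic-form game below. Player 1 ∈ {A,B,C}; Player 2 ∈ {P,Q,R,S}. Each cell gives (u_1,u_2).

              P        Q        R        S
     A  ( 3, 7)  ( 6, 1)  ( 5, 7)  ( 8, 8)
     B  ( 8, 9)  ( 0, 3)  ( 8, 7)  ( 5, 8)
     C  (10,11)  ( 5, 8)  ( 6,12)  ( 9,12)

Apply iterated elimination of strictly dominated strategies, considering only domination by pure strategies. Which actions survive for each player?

Remaining: P1:{B,C} P2:{P,R,S}

P2 drop Q (P beats it: A:7>1 B:9>3 C:11>8)
P1 drop A (C beats it: P:10>3 R:6>5 S:9>8)
P1→{B,C} P2→{P,R,S}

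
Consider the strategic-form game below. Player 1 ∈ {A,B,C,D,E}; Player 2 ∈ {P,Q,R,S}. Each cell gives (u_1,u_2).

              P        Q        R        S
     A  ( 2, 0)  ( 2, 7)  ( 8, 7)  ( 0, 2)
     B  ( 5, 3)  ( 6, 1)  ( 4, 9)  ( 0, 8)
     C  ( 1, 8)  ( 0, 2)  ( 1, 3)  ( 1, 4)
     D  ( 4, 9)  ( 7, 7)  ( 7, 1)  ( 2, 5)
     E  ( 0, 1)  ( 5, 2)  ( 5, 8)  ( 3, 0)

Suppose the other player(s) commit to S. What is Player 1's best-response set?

argmax u_1 = {E}

u_1(A vs S) = 0
u_1(B vs S) = 0
u_1(C vs S) = 1
u_1(D vs S) = 2
u_1(E vs S) = 3
max payoff 3 at {E}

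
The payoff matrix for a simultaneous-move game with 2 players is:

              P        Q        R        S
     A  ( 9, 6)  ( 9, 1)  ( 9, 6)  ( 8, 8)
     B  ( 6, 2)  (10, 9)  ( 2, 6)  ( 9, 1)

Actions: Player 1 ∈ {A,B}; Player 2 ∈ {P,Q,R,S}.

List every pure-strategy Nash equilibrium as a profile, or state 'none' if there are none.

PSNE = {(B,Q)}

(A,P): not NE [P2→S gives 8>6]
(A,Q): not NE [P1→B gives 10>9; P2→S gives 8>1]
(A,R): not NE [P2→S gives 8>6]
(A,S): not NE [P1→B gives 9>8]
(B,P): not NE [P1→A gives 9>6; P2→Q gives 9>2]
(B,Q): NE
(B,R): not NE [P1→A gives 9>2; P2→Q gives 9>6]
(B,S): not NE [P2→Q gives 9>1]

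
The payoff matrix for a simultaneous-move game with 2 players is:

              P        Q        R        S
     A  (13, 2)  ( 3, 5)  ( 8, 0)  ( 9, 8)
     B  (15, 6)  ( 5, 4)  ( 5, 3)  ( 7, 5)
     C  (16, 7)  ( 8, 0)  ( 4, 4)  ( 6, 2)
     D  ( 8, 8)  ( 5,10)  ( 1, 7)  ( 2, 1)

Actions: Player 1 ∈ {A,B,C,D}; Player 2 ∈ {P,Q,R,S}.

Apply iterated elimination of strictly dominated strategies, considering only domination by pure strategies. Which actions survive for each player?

Remaining: P1:{A,B,C} P2:{P,S}

P1 drop D (C beats it: P:16>8 Q:8>5 R:4>1 S:6>2)
P2 drop Q (S beats it: A:8>5 B:5>4 C:2>0)
P2 drop R (P beats it: A:2>0 B:6>3 C:7>4)
P1→{A,B,C} P2→{P,S}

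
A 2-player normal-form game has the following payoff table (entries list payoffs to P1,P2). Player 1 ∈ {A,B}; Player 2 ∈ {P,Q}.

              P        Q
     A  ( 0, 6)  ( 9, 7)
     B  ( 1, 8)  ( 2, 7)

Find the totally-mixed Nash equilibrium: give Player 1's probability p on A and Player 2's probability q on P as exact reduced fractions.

p=1/2, q=7/8

P1 indiff ⇒ q·0+(1-q)·9 = q·1+(1-q)·2 ⇒ q(-1) = (1-q)(-7) ⇒ q = 7/8
P2 indiff ⇒ p·6+(1-p)·8 = p·7+(1-p)·7 ⇒ p(-1) = (1-p)(-1) ⇒ p = 1/2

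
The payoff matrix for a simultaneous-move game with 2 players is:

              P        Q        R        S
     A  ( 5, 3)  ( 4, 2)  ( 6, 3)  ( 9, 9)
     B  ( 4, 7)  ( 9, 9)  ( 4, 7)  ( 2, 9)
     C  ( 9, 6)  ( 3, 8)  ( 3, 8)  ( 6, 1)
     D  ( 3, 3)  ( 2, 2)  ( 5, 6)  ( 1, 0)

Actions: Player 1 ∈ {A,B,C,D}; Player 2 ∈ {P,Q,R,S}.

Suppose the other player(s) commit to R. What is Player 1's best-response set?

P1 best: {A}

u_1(A vs R) = 6
u_1(B vs R) = 4
u_1(C vs R) = 3
u_1(D vs R) = 5
max payoff 6 at {A}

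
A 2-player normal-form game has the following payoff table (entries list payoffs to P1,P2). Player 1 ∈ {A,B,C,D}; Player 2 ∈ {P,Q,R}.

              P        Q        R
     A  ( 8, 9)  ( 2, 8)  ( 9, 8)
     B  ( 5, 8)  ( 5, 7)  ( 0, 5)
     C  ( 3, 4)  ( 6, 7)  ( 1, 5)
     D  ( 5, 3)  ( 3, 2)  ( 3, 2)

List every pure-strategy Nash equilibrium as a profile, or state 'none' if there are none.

PSNE = {(A,P), (C,Q)}

(A,P): NE
(A,Q): not NE [P1→C gives 6>2; P2→P gives 9>8]
(A,R): not NE [P2→P gives 9>8]
(B,P): not NE [P1→A gives 8>5]
(B,Q): not NE [P1→C gives 6>5; P2→P gives 8>7]
(B,R): not NE [P1→A gives 9>0; P2→P gives 8>5]
(C,P): not NE [P1→A gives 8>3; P2→Q gives 7>4]
(C,Q): NE
(C,R): not NE [P1→A gives 9>1; P2→Q gives 7>5]
(D,P): not NE [P1→A gives 8>5]
(D,Q): not NE [P1→C gives 6>3; P2→P gives 3>2]
(D,R): not NE [P1→A gives 9>3; P2→P gives 3>2]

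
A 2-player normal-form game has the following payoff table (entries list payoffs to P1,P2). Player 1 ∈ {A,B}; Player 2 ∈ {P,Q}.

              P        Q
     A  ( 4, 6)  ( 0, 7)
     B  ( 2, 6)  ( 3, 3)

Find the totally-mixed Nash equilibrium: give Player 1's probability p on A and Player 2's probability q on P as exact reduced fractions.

P1 indiff ⇒ q·4+(1-q)·0 = q·2+(1-q)·3 ⇒ q(2) = (1-q)(3) ⇒ q = 3/5
P2 indiff ⇒ p·6+(1-p)·6 = p·7+(1-p)·3 ⇒ p(-1) = (1-p)(-3) ⇒ p = 3/4

P1 mixes 3/4 on A; P2 mixes 3/5 on P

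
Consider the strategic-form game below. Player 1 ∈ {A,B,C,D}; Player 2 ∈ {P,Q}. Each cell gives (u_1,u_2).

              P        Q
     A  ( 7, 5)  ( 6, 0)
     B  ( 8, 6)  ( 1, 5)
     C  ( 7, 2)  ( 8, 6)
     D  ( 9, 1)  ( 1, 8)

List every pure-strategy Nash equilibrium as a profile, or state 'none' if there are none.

Nash profiles: (C,Q)

(A,P): not NE [P1→D gives 9>7]
(A,Q): not NE [P1→C gives 8>6; P2→P gives 5>0]
(B,P): not NE [P1→D gives 9>8]
(B,Q): not NE [P1→C gives 8>1; P2→P gives 6>5]
(C,P): not NE [P1→D gives 9>7; P2→Q gives 6>2]
(C,Q): NE
(D,P): not NE [P2→Q gives 8>1]
(D,Q): not NE [P1→C gives 8>1]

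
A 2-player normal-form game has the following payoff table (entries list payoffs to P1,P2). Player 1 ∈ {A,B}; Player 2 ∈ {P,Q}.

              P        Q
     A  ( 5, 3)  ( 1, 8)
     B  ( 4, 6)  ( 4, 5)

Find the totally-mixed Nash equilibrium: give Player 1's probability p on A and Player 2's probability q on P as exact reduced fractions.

P1 indiff ⇒ q·5+(1-q)·1 = q·4+(1-q)·4 ⇒ q(1) = (1-q)(3) ⇒ q = 3/4
P2 indiff ⇒ p·3+(1-p)·6 = p·8+(1-p)·5 ⇒ p(-5) = (1-p)(-1) ⇒ p = 1/6

p=1/6, q=3/4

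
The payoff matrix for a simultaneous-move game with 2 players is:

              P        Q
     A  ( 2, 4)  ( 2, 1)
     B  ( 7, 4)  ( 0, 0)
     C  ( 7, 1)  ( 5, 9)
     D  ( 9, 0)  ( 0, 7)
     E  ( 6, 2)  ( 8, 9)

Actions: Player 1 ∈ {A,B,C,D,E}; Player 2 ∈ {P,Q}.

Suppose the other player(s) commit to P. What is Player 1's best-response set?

u_1(A vs P) = 2
u_1(B vs P) = 7
u_1(C vs P) = 7
u_1(D vs P) = 9
u_1(E vs P) = 6
max payoff 9 at {D}

P1 best: {D}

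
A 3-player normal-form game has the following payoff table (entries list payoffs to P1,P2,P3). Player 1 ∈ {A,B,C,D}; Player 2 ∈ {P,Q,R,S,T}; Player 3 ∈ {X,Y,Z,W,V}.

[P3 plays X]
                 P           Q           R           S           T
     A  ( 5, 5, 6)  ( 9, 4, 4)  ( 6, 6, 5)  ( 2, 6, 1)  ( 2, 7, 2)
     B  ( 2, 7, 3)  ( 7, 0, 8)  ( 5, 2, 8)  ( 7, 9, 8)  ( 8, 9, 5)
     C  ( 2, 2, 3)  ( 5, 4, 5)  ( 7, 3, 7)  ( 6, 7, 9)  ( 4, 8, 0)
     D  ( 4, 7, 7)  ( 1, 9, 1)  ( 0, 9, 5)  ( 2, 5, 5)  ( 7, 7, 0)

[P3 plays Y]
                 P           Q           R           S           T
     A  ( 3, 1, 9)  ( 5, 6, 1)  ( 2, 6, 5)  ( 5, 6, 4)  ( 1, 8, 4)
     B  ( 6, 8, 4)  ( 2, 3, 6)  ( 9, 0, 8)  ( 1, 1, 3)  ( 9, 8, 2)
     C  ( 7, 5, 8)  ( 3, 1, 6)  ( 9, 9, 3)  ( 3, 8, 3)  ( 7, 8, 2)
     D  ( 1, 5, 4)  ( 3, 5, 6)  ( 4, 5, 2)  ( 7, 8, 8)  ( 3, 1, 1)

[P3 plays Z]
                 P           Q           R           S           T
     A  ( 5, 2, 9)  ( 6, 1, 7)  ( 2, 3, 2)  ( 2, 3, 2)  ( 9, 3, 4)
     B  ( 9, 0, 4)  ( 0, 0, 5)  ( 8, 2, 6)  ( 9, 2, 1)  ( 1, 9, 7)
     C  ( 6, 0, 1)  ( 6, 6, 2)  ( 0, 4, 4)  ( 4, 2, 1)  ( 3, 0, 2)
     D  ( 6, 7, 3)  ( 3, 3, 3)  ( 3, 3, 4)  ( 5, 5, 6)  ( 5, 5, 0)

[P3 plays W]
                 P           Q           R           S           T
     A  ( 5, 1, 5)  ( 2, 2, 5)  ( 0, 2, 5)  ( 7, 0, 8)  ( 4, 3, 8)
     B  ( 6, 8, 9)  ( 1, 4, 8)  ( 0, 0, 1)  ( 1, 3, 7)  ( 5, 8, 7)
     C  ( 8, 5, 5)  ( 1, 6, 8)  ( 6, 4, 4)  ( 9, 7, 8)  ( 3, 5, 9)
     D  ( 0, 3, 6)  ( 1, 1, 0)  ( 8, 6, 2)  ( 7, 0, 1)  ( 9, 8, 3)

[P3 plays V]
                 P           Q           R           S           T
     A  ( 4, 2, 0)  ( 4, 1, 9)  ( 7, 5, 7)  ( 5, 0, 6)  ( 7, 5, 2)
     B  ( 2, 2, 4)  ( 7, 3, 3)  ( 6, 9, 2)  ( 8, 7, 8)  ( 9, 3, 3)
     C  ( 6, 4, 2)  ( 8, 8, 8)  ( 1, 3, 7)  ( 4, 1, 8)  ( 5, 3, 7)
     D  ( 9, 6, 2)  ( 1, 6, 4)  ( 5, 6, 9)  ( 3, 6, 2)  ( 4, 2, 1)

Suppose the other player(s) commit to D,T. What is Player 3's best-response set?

BR_3 = {W}

u_3(X vs D,T) = 0
u_3(Y vs D,T) = 1
u_3(Z vs D,T) = 0
u_3(W vs D,T) = 3
u_3(V vs D,T) = 1
max payoff 3 at {W}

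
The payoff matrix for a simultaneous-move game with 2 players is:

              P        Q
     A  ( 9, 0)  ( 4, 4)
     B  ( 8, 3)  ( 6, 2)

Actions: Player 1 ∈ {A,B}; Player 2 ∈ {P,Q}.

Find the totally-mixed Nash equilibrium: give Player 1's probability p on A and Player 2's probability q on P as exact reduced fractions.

P1 mixes 1/5 on A; P2 mixes 2/3 on P

P1 indiff ⇒ q·9+(1-q)·4 = q·8+(1-q)·6 ⇒ q(1) = (1-q)(2) ⇒ q = 2/3
P2 indiff ⇒ p·0+(1-p)·3 = p·4+(1-p)·2 ⇒ p(-4) = (1-p)(-1) ⇒ p = 1/5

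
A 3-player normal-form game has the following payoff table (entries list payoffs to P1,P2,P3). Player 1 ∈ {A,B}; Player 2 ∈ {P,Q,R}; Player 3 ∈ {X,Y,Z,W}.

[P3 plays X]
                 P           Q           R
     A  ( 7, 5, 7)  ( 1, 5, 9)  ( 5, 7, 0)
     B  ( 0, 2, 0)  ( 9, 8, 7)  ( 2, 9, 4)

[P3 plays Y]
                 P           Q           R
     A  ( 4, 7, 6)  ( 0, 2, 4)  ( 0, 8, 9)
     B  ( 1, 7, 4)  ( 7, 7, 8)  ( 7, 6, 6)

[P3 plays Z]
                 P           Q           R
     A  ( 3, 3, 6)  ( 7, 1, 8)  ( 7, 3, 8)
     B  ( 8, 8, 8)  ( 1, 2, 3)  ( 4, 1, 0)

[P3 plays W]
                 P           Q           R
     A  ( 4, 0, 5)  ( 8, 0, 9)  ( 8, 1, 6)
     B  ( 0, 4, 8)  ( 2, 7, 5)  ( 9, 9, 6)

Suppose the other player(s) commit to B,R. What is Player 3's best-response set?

argmax u_3 = {Y,W}

u_3(X vs B,R) = 4
u_3(Y vs B,R) = 6
u_3(Z vs B,R) = 0
u_3(W vs B,R) = 6
max payoff 6 at {Y,W}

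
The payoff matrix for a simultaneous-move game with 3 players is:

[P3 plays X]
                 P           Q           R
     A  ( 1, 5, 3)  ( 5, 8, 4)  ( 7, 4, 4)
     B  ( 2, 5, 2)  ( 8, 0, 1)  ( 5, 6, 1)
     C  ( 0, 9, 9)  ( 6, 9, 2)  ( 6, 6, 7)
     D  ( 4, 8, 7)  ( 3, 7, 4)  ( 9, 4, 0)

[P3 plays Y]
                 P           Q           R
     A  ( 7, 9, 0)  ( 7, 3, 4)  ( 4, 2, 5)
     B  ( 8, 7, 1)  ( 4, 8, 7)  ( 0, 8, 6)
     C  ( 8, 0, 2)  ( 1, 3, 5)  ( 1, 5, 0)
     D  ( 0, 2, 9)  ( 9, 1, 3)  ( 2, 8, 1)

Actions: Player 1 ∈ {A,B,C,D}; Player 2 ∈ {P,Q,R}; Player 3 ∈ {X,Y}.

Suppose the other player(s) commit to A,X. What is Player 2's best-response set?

P2 best: {Q}

u_2(P vs A,X) = 5
u_2(Q vs A,X) = 8
u_2(R vs A,X) = 4
max payoff 8 at {Q}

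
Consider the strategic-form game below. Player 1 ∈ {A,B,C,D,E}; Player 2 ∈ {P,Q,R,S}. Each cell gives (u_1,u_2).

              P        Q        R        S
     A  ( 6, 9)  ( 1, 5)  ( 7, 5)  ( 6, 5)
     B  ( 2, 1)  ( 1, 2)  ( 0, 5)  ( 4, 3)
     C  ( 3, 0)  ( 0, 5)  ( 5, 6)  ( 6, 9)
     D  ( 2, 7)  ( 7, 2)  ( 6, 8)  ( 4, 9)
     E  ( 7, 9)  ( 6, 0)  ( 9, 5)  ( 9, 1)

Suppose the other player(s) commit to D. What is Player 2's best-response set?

u_2(P vs D) = 7
u_2(Q vs D) = 2
u_2(R vs D) = 8
u_2(S vs D) = 9
max payoff 9 at {S}

BR_2 = {S}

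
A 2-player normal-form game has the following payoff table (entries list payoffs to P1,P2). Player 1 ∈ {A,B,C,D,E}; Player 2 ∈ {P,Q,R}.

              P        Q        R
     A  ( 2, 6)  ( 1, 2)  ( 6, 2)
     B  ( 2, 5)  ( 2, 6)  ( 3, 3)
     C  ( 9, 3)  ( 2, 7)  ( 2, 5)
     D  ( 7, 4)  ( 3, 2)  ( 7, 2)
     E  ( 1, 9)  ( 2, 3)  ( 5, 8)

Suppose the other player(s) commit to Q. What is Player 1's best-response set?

u_1(A vs Q) = 1
u_1(B vs Q) = 2
u_1(C vs Q) = 2
u_1(D vs Q) = 3
u_1(E vs Q) = 2
max payoff 3 at {D}

argmax u_1 = {D}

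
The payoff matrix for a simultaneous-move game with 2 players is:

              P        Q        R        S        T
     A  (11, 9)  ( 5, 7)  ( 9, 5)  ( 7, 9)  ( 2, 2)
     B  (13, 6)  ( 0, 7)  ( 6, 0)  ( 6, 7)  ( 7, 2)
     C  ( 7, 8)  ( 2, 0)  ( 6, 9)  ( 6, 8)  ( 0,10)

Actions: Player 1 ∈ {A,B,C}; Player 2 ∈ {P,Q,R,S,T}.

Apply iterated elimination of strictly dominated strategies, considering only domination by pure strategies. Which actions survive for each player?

P1 drop C (A beats it: P:11>7 Q:5>2 R:9>6 S:7>6 T:2>0)
P2 drop R (P beats it: A:9>5 B:6>0)
P2 drop T (P beats it: A:9>2 B:6>2)
P1→{A,B} P2→{P,Q,S}

IESDS → P1:{A,B} P2:{P,Q,S}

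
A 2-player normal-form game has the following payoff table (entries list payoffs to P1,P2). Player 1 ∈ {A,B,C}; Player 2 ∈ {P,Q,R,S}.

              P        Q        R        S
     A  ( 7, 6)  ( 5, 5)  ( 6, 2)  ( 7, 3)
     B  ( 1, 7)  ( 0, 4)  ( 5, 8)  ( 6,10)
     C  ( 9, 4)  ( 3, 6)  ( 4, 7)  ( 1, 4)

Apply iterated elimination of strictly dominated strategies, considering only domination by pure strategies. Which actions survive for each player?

P1 drop B (A beats it: P:7>1 Q:5>0 R:6>5 S:7>6)
P2 drop S (Q beats it: A:5>3 C:6>4)
P1→{A,C} P2→{P,Q,R}

Remaining: P1:{A,C} P2:{P,Q,R}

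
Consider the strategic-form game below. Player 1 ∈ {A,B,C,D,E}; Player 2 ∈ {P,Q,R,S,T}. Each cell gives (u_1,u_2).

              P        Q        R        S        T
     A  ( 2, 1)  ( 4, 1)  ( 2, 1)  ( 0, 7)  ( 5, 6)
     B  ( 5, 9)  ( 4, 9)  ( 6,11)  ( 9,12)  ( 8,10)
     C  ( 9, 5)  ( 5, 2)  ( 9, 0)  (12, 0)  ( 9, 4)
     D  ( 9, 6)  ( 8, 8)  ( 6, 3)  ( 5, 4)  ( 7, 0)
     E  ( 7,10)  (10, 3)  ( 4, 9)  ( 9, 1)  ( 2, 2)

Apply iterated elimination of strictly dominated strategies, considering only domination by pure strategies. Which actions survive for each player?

P1 drop A (C beats it: P:9>2 Q:5>4 R:9>2 S:12>0 T:9>5)
P1 drop B (C beats it: P:9>5 Q:5>4 R:9>6 S:12>9 T:9>8)
P2 drop R (P beats it: C:5>0 D:6>3 E:10>9)
P2 drop S (P beats it: C:5>0 D:6>4 E:10>1)
P2 drop T (P beats it: C:5>4 D:6>0 E:10>2)
P1→{C,D,E} P2→{P,Q}

IESDS → P1:{C,D,E} P2:{P,Q}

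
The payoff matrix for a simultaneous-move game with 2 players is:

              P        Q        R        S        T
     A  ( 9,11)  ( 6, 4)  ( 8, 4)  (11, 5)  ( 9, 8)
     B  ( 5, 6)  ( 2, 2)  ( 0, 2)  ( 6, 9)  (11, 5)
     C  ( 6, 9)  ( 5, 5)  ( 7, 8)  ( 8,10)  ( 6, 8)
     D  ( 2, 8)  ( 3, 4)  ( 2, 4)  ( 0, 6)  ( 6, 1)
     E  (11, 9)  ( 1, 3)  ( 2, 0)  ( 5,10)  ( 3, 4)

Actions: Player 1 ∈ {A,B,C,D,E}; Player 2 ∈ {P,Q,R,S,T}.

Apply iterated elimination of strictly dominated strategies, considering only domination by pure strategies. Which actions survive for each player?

Survivors P1:{A,E} P2:{P,S}

P1 drop C (A beats it: P:9>6 Q:6>5 R:8>7 S:11>8 T:9>6)
P1 drop D (A beats it: P:9>2 Q:6>3 R:8>2 S:11>0 T:9>6)
P2 drop Q (P beats it: A:11>4 B:6>2 E:9>3)
P2 drop R (P beats it: A:11>4 B:6>2 E:9>0)
P2 drop T (P beats it: A:11>8 B:6>5 E:9>4)
P1 drop B (A beats it: P:9>5 S:11>6)
P1→{A,E} P2→{P,S}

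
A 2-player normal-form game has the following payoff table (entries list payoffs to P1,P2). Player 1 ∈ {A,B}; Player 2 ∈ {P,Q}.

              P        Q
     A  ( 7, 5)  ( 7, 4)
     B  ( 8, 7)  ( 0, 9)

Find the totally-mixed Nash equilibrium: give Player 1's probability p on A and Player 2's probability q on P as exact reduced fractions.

p=2/3, q=7/8

P1 indiff ⇒ q·7+(1-q)·7 = q·8+(1-q)·0 ⇒ q(-1) = (1-q)(-7) ⇒ q = 7/8
P2 indiff ⇒ p·5+(1-p)·7 = p·4+(1-p)·9 ⇒ p(1) = (1-p)(2) ⇒ p = 2/3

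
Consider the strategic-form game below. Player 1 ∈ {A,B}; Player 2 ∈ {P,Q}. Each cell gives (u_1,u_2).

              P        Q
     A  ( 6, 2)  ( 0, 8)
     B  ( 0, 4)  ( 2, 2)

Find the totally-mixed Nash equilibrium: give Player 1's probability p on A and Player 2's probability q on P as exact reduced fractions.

P1 indiff ⇒ q·6+(1-q)·0 = q·0+(1-q)·2 ⇒ q(6) = (1-q)(2) ⇒ q = 1/4
P2 indiff ⇒ p·2+(1-p)·4 = p·8+(1-p)·2 ⇒ p(-6) = (1-p)(-2) ⇒ p = 1/4

p=1/4, q=1/4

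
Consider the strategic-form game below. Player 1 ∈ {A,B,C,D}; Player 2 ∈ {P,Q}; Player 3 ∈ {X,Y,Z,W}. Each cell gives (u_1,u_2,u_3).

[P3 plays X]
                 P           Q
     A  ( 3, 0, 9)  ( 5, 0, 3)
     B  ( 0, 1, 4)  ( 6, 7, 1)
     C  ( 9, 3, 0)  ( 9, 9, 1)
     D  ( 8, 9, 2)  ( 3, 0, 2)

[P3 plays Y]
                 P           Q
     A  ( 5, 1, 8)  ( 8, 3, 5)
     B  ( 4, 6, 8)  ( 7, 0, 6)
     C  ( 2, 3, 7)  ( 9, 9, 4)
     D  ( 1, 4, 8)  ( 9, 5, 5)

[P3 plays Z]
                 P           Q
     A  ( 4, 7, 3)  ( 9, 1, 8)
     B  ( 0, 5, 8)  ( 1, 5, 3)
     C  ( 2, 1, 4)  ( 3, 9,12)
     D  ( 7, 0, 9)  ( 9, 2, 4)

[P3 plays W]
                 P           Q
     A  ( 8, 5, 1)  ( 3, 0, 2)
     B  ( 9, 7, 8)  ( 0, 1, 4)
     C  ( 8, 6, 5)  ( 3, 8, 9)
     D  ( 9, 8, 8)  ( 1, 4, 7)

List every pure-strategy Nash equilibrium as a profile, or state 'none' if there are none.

(A,P,X): not NE [P1→C gives 9>3]
(A,P,Y): not NE [P2→Q gives 3>1; P3→X gives 9>8]
(A,P,Z): not NE [P1→D gives 7>4; P3→X gives 9>3]
(A,P,W): not NE [P1→D gives 9>8; P3→X gives 9>1]
(A,Q,X): not NE [P1→C gives 9>5; P3→Z gives 8>3]
(A,Q,Y): not NE [P1→D gives 9>8; P3→Z gives 8>5]
(A,Q,Z): not NE [P2→P gives 7>1]
(A,Q,W): not NE [P2→P gives 5>0; P3→Z gives 8>2]
(B,P,X): not NE [P1→C gives 9>0; P2→Q gives 7>1; P3→W gives 8>4]
(B,P,Y): not NE [P1→A gives 5>4]
(B,P,Z): not NE [P1→D gives 7>0]
(B,P,W): NE
(B,Q,X): not NE [P1→C gives 9>6; P3→Y gives 6>1]
(B,Q,Y): not NE [P1→D gives 9>7; P2→P gives 6>0]
(B,Q,Z): not NE [P1→D gives 9>1; P3→Y gives 6>3]
(B,Q,W): not NE [P1→C gives 3>0; P2→P gives 7>1; P3→Y gives 6>4]
(C,P,X): not NE [P2→Q gives 9>3; P3→Y gives 7>0]
(C,P,Y): not NE [P1→A gives 5>2; P2→Q gives 9>3]
(C,P,Z): not NE [P1→D gives 7>2; P2→Q gives 9>1; P3→Y gives 7>4]
(C,P,W): not NE [P1→D gives 9>8; P2→Q gives 8>6; P3→Y gives 7>5]
(C,Q,X): not NE [P3→Z gives 12>1]
(C,Q,Y): not NE [P3→Z gives 12>4]
(C,Q,Z): not NE [P1→D gives 9>3]
(C,Q,W): not NE [P3→Z gives 12>9]
(D,P,X): not NE [P1→C gives 9>8; P3→Z gives 9>2]
(D,P,Y): not NE [P1→A gives 5>1; P2→Q gives 5>4; P3→Z gives 9>8]
(D,P,Z): not NE [P2→Q gives 2>0]
(D,P,W): not NE [P3→Z gives 9>8]
(D,Q,X): not NE [P1→C gives 9>3; P2→P gives 9>0; P3→W gives 7>2]
(D,Q,Y): not NE [P3→W gives 7>5]
(D,Q,Z): not NE [P3→W gives 7>4]
(D,Q,W): not NE [P1→C gives 3>1; P2→P gives 8>4]

PSNE = {(B,P,W)}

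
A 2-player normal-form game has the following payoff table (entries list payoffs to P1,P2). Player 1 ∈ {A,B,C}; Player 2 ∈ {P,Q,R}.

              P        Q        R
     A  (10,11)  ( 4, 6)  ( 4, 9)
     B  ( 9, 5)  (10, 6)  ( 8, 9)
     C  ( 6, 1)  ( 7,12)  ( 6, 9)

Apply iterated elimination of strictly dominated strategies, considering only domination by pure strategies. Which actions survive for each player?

P1 drop C (B beats it: P:9>6 Q:10>7 R:8>6)
P2 drop Q (R beats it: A:9>6 B:9>6)
P1→{A,B} P2→{P,R}

Survivors P1:{A,B} P2:{P,R}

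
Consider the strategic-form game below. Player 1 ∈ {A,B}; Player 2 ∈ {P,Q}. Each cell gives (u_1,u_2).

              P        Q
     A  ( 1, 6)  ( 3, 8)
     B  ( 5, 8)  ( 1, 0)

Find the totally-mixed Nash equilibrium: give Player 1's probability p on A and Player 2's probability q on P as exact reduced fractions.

P1 indiff ⇒ q·1+(1-q)·3 = q·5+(1-q)·1 ⇒ q(-4) = (1-q)(-2) ⇒ q = 1/3
P2 indiff ⇒ p·6+(1-p)·8 = p·8+(1-p)·0 ⇒ p(-2) = (1-p)(-8) ⇒ p = 4/5

p=4/5, q=1/3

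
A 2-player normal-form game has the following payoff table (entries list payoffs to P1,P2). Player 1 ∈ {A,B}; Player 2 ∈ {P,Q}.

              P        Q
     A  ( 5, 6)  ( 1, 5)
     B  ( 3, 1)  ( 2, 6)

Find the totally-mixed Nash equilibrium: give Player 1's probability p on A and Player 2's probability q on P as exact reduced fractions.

P1 mixes 5/6 on A; P2 mixes 1/3 on P

P1 indiff ⇒ q·5+(1-q)·1 = q·3+(1-q)·2 ⇒ q(2) = (1-q)(1) ⇒ q = 1/3
P2 indiff ⇒ p·6+(1-p)·1 = p·5+(1-p)·6 ⇒ p(1) = (1-p)(5) ⇒ p = 5/6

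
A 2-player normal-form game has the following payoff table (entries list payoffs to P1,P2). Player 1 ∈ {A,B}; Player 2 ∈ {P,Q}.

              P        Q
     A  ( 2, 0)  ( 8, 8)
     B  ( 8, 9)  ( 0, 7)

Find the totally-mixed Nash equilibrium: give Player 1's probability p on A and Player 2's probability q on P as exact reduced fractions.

(p,q) = (1/5, 4/7)

P1 indiff ⇒ q·2+(1-q)·8 = q·8+(1-q)·0 ⇒ q(-6) = (1-q)(-8) ⇒ q = 4/7
P2 indiff ⇒ p·0+(1-p)·9 = p·8+(1-p)·7 ⇒ p(-8) = (1-p)(-2) ⇒ p = 1/5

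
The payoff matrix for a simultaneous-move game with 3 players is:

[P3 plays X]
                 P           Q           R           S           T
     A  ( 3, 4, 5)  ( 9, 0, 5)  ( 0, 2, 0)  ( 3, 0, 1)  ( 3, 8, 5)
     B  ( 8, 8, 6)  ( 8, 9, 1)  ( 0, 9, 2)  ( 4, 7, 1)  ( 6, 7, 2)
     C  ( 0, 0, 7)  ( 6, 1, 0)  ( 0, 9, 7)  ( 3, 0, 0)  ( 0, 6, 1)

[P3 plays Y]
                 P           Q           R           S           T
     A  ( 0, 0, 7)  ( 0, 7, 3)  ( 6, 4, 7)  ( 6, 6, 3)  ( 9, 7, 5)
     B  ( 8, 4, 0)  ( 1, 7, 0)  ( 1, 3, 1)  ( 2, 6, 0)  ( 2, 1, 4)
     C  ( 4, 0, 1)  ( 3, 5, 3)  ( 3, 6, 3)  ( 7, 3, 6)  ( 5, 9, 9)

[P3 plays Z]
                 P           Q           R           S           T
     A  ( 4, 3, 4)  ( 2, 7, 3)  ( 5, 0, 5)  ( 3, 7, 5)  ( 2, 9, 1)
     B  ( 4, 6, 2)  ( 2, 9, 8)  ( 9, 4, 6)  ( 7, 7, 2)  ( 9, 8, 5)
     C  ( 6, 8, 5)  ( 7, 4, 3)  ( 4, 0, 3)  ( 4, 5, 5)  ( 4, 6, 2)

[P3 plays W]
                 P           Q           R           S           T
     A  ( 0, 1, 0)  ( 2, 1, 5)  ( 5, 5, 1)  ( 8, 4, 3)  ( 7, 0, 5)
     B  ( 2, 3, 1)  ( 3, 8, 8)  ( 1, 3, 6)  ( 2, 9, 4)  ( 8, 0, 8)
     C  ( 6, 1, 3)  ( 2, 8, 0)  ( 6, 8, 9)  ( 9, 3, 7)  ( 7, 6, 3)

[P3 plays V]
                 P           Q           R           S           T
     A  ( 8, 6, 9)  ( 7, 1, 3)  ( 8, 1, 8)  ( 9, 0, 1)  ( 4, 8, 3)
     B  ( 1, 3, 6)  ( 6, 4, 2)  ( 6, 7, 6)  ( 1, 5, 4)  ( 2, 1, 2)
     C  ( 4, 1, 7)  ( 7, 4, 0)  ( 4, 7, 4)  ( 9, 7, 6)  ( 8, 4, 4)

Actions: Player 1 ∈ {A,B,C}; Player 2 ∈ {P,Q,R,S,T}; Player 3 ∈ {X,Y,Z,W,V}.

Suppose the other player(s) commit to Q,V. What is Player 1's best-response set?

BR_1 = {A,C}

u_1(A vs Q,V) = 7
u_1(B vs Q,V) = 6
u_1(C vs Q,V) = 7
max payoff 7 at {A,C}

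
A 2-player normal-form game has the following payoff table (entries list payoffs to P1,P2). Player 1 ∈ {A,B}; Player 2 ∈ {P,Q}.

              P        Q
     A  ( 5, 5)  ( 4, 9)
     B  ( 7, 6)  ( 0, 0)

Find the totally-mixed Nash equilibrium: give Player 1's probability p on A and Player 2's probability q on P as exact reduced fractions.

P1 indiff ⇒ q·5+(1-q)·4 = q·7+(1-q)·0 ⇒ q(-2) = (1-q)(-4) ⇒ q = 2/3
P2 indiff ⇒ p·5+(1-p)·6 = p·9+(1-p)·0 ⇒ p(-4) = (1-p)(-6) ⇒ p = 3/5

p=3/5, q=2/3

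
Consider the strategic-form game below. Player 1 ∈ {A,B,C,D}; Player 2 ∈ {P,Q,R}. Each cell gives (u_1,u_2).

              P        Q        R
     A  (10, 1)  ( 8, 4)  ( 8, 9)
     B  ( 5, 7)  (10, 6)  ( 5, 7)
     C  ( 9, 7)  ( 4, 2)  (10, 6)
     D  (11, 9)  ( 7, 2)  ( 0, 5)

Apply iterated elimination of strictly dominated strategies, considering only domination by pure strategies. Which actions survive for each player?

P2 drop Q (R beats it: A:9>4 B:7>6 C:6>2 D:5>2)
P1 drop B (A beats it: P:10>5 R:8>5)
P1→{A,C,D} P2→{P,R}

Remaining: P1:{A,C,D} P2:{P,R}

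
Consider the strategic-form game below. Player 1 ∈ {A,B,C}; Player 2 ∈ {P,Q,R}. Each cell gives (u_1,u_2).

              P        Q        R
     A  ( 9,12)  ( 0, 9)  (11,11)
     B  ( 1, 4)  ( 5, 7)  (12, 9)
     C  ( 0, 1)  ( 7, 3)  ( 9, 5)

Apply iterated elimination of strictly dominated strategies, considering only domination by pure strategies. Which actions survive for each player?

P2 drop Q (R beats it: A:11>9 B:9>7 C:5>3)
P1 drop C (A beats it: P:9>0 R:11>9)
P1→{A,B} P2→{P,R}

Survivors P1:{A,B} P2:{P,R}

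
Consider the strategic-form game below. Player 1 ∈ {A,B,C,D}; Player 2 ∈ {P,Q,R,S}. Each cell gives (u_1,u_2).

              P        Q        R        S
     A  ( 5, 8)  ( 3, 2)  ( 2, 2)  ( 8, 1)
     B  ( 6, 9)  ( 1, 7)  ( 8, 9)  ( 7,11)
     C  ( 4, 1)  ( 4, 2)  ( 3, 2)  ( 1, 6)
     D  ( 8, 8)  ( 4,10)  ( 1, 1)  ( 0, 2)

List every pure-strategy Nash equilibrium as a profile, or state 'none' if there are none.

(A,P): not NE [P1→D gives 8>5]
(A,Q): not NE [P1→D gives 4>3; P2→P gives 8>2]
(A,R): not NE [P1→B gives 8>2; P2→P gives 8>2]
(A,S): not NE [P2→P gives 8>1]
(B,P): not NE [P1→D gives 8>6; P2→S gives 11>9]
(B,Q): not NE [P1→D gives 4>1; P2→S gives 11>7]
(B,R): not NE [P2→S gives 11>9]
(B,S): not NE [P1→A gives 8>7]
(C,P): not NE [P1→D gives 8>4; P2→S gives 6>1]
(C,Q): not NE [P2→S gives 6>2]
(C,R): not NE [P1→B gives 8>3; P2→S gives 6>2]
(C,S): not NE [P1→A gives 8>1]
(D,P): not NE [P2→Q gives 10>8]
(D,Q): NE
(D,R): not NE [P1→B gives 8>1; P2→Q gives 10>1]
(D,S): not NE [P1→A gives 8>0; P2→Q gives 10>2]

Nash profiles: (D,Q)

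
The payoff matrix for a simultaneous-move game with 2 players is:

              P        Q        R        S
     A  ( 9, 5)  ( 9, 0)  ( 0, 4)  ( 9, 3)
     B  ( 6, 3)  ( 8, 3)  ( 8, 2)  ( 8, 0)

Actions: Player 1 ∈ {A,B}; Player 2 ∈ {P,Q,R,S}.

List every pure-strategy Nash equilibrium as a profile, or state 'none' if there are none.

(A,P): NE
(A,Q): not NE [P2→P gives 5>0]
(A,R): not NE [P1→B gives 8>0; P2→P gives 5>4]
(A,S): not NE [P2→P gives 5>3]
(B,P): not NE [P1→A gives 9>6]
(B,Q): not NE [P1→A gives 9>8]
(B,R): not NE [P2→Q gives 3>2]
(B,S): not NE [P1→A gives 9>8; P2→Q gives 3>0]

Nash profiles: (A,P)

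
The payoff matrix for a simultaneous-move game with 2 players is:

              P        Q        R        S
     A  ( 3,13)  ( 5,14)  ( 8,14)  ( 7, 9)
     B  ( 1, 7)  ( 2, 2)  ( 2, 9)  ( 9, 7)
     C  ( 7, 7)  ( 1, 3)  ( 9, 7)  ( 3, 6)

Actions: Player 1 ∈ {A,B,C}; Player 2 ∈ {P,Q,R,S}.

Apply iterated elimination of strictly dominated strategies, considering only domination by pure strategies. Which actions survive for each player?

IESDS → P1:{A,C} P2:{P,Q,R}

P2 drop S (R beats it: A:14>9 B:9>7 C:7>6)
P1 drop B (A beats it: P:3>1 Q:5>2 R:8>2)
P1→{A,C} P2→{P,Q,R}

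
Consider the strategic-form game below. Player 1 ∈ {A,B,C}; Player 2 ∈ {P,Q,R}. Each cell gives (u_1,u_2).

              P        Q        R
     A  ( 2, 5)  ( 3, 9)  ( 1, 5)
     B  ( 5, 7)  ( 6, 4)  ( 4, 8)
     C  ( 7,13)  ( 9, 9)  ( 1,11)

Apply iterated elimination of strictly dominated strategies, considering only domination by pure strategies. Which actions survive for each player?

P1 drop A (B beats it: P:5>2 Q:6>3 R:4>1)
P2 drop Q (P beats it: B:7>4 C:13>9)
P1→{B,C} P2→{P,R}

Remaining: P1:{B,C} P2:{P,R}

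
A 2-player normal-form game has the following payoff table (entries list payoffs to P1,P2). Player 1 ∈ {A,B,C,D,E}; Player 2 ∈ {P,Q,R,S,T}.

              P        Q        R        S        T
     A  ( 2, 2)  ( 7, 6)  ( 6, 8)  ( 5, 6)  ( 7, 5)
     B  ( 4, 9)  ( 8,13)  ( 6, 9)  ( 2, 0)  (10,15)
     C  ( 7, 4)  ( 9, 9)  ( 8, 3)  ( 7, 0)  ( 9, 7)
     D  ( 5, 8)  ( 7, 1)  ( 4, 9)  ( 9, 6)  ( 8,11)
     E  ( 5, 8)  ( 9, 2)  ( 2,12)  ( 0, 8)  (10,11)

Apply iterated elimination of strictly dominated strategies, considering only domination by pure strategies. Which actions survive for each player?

IESDS → P1:{B,C,E} P2:{Q,R,T}

P1 drop A (C beats it: P:7>2 Q:9>7 R:8>6 S:7>5 T:9>7)
P2 drop P (T beats it: B:15>9 C:7>4 D:11>8 E:11>8)
P2 drop S (R beats it: B:9>0 C:3>0 D:9>6 E:12>8)
P1 drop D (B beats it: Q:8>7 R:6>4 T:10>8)
P1→{B,C,E} P2→{Q,R,T}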